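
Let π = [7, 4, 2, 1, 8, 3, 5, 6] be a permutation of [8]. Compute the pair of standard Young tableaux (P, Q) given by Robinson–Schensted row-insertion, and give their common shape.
P = [1, 3, 5, 6] / [2, 8] / [4] / [7];  Q = [1, 5, 7, 8] / [2, 6] / [3] / [4];  common shape = (4, 2, 1, 1)

Row-insert the values π_1, π_2, … into P one at a time, bumping the leftmost entry strictly greater than the inserted value down to the next row. The recording tableau Q records, in position (i, j), the step at which that cell was added to P.
  Insert 7 (step 1): P = [7];  Q = [1]
  Insert 4 (step 2): P = [4] / [7];  Q = [1] / [2]
  Insert 2 (step 3): P = [2] / [4] / [7];  Q = [1] / [2] / [3]
  Insert 1 (step 4): P = [1] / [2] / [4] / [7];  Q = [1] / [2] / [3] / [4]
  Insert 8 (step 5): P = [1, 8] / [2] / [4] / [7];  Q = [1, 5] / [2] / [3] / [4]
  Insert 3 (step 6): P = [1, 3] / [2, 8] / [4] / [7];  Q = [1, 5] / [2, 6] / [3] / [4]
  Insert 5 (step 7): P = [1, 3, 5] / [2, 8] / [4] / [7];  Q = [1, 5, 7] / [2, 6] / [3] / [4]
  Insert 6 (step 8): P = [1, 3, 5, 6] / [2, 8] / [4] / [7];  Q = [1, 5, 7, 8] / [2, 6] / [3] / [4]
Final shape: (4, 2, 1, 1).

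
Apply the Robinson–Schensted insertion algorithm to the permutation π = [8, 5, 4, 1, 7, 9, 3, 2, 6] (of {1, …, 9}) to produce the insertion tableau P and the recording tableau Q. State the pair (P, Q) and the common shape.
P = [1, 2, 6] / [3, 7, 9] / [4] / [5] / [8];  Q = [1, 5, 6] / [2, 7, 9] / [3] / [4] / [8];  common shape = (3, 3, 1, 1, 1)

Row-insert the values π_1, π_2, … into P one at a time, bumping the leftmost entry strictly greater than the inserted value down to the next row. The recording tableau Q records, in position (i, j), the step at which that cell was added to P.
  Insert 8 (step 1): P = [8];  Q = [1]
  Insert 5 (step 2): P = [5] / [8];  Q = [1] / [2]
  Insert 4 (step 3): P = [4] / [5] / [8];  Q = [1] / [2] / [3]
  Insert 1 (step 4): P = [1] / [4] / [5] / [8];  Q = [1] / [2] / [3] / [4]
  Insert 7 (step 5): P = [1, 7] / [4] / [5] / [8];  Q = [1, 5] / [2] / [3] / [4]
  Insert 9 (step 6): P = [1, 7, 9] / [4] / [5] / [8];  Q = [1, 5, 6] / [2] / [3] / [4]
  Insert 3 (step 7): P = [1, 3, 9] / [4, 7] / [5] / [8];  Q = [1, 5, 6] / [2, 7] / [3] / [4]
  Insert 2 (step 8): P = [1, 2, 9] / [3, 7] / [4] / [5] / [8];  Q = [1, 5, 6] / [2, 7] / [3] / [4] / [8]
  Insert 6 (step 9): P = [1, 2, 6] / [3, 7, 9] / [4] / [5] / [8];  Q = [1, 5, 6] / [2, 7, 9] / [3] / [4] / [8]
Final shape: (3, 3, 1, 1, 1).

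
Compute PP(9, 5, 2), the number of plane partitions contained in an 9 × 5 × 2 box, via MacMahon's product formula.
PP(9, 5, 2) = 1002001

Evaluate the triple product over i = 1..9, j = 1..5, k = 1..2. The factors are (2/1) · (3/2) · (3/2) · (4/3) · (4/3) · (5/4) · (5/4) · (6/5) · … (90 factors total). The numerators and denominators telescope so the product is an integer; carrying out the multiplication exactly gives PP(9, 5, 2) = 1002001.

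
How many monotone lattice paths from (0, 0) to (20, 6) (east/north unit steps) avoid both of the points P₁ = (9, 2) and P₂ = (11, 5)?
Number of paths = 116975

Inclusion–exclusion. Total paths: C(26, 20) = 230230. Through P₁: C(11, 9)·C(15, 11) = 75075. Through P₂: C(16, 11)·C(10, 9) = 43680. Since P₁ is strictly southwest of P₂, a monotone path through both must visit P₁ then P₂; paths through both = C(11, 9)·C(5, 2)·C(10, 9) = 5500. Avoid both = 230230 − 75075 − 43680 + 5500 = 116975.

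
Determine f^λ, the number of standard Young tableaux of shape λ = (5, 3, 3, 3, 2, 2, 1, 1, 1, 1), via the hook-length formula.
# SYT of shape (5, 3, 3, 3, 2, 2, 1, 1, 1, 1) = 517316800

Hook-length formula: f^λ = n! / Π hook(c), product over all cells c of the Young diagram. For λ = (5, 3, 3, 3, 2, 2, 1, 1, 1, 1), n = 22 boxes. Hook lengths by row (left-to-right, top-to-bottom): [14, 9, 6, 2, 1]; [11, 6, 3]; [10, 5, 2]; [9, 4, 1]; [7, 2]; [6, 1]; [4]; [3]; [2]; [1]. Product of hooks = 2172751257600. So f^λ = 22! / 2172751257600 = 1124000727777607680000 / 2172751257600 = 517316800.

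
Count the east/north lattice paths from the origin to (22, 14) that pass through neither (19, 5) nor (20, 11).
Number of paths = 2943198450

Inclusion–exclusion. Total paths: C(36, 22) = 3796297200. Through P₁: C(24, 19)·C(12, 3) = 9350880. Through P₂: C(31, 20)·C(5, 2) = 846723150. Since P₁ is strictly southwest of P₂, a monotone path through both must visit P₁ then P₂; paths through both = C(24, 19)·C(7, 1)·C(5, 2) = 2975280. Avoid both = 3796297200 − 9350880 − 846723150 + 2975280 = 2943198450.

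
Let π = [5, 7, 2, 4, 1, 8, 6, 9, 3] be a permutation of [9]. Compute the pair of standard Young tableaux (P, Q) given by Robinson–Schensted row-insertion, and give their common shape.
P = [1, 3, 6, 9] / [2, 4, 8] / [5, 7];  Q = [1, 2, 6, 8] / [3, 4, 7] / [5, 9];  common shape = (4, 3, 2)

Row-insert the values π_1, π_2, … into P one at a time, bumping the leftmost entry strictly greater than the inserted value down to the next row. The recording tableau Q records, in position (i, j), the step at which that cell was added to P.
  Insert 5 (step 1): P = [5];  Q = [1]
  Insert 7 (step 2): P = [5, 7];  Q = [1, 2]
  Insert 2 (step 3): P = [2, 7] / [5];  Q = [1, 2] / [3]
  Insert 4 (step 4): P = [2, 4] / [5, 7];  Q = [1, 2] / [3, 4]
  Insert 1 (step 5): P = [1, 4] / [2, 7] / [5];  Q = [1, 2] / [3, 4] / [5]
  Insert 8 (step 6): P = [1, 4, 8] / [2, 7] / [5];  Q = [1, 2, 6] / [3, 4] / [5]
  Insert 6 (step 7): P = [1, 4, 6] / [2, 7, 8] / [5];  Q = [1, 2, 6] / [3, 4, 7] / [5]
  Insert 9 (step 8): P = [1, 4, 6, 9] / [2, 7, 8] / [5];  Q = [1, 2, 6, 8] / [3, 4, 7] / [5]
  Insert 3 (step 9): P = [1, 3, 6, 9] / [2, 4, 8] / [5, 7];  Q = [1, 2, 6, 8] / [3, 4, 7] / [5, 9]
Final shape: (4, 3, 2).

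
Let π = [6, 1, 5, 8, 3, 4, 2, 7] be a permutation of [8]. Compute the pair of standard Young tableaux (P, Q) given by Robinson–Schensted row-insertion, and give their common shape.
P = [1, 2, 4, 7] / [3, 8] / [5] / [6];  Q = [1, 3, 4, 8] / [2, 6] / [5] / [7];  common shape = (4, 2, 1, 1)

Row-insert the values π_1, π_2, … into P one at a time, bumping the leftmost entry strictly greater than the inserted value down to the next row. The recording tableau Q records, in position (i, j), the step at which that cell was added to P.
  Insert 6 (step 1): P = [6];  Q = [1]
  Insert 1 (step 2): P = [1] / [6];  Q = [1] / [2]
  Insert 5 (step 3): P = [1, 5] / [6];  Q = [1, 3] / [2]
  Insert 8 (step 4): P = [1, 5, 8] / [6];  Q = [1, 3, 4] / [2]
  Insert 3 (step 5): P = [1, 3, 8] / [5] / [6];  Q = [1, 3, 4] / [2] / [5]
  Insert 4 (step 6): P = [1, 3, 4] / [5, 8] / [6];  Q = [1, 3, 4] / [2, 6] / [5]
  Insert 2 (step 7): P = [1, 2, 4] / [3, 8] / [5] / [6];  Q = [1, 3, 4] / [2, 6] / [5] / [7]
  Insert 7 (step 8): P = [1, 2, 4, 7] / [3, 8] / [5] / [6];  Q = [1, 3, 4, 8] / [2, 6] / [5] / [7]
Final shape: (4, 2, 1, 1).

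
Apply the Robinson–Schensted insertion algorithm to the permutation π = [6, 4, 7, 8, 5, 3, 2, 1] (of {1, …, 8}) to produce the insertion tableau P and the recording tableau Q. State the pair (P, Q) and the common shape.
P = [1, 5, 8] / [2, 7] / [3] / [4] / [6];  Q = [1, 3, 4] / [2, 5] / [6] / [7] / [8];  common shape = (3, 2, 1, 1, 1)

Row-insert the values π_1, π_2, … into P one at a time, bumping the leftmost entry strictly greater than the inserted value down to the next row. The recording tableau Q records, in position (i, j), the step at which that cell was added to P.
  Insert 6 (step 1): P = [6];  Q = [1]
  Insert 4 (step 2): P = [4] / [6];  Q = [1] / [2]
  Insert 7 (step 3): P = [4, 7] / [6];  Q = [1, 3] / [2]
  Insert 8 (step 4): P = [4, 7, 8] / [6];  Q = [1, 3, 4] / [2]
  Insert 5 (step 5): P = [4, 5, 8] / [6, 7];  Q = [1, 3, 4] / [2, 5]
  Insert 3 (step 6): P = [3, 5, 8] / [4, 7] / [6];  Q = [1, 3, 4] / [2, 5] / [6]
  Insert 2 (step 7): P = [2, 5, 8] / [3, 7] / [4] / [6];  Q = [1, 3, 4] / [2, 5] / [6] / [7]
  Insert 1 (step 8): P = [1, 5, 8] / [2, 7] / [3] / [4] / [6];  Q = [1, 3, 4] / [2, 5] / [6] / [7] / [8]
Final shape: (3, 2, 1, 1, 1).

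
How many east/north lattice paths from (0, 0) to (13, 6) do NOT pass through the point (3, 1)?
Number of paths = 15120

Total paths from (0, 0) to (13, 6): C(19, 13) = 27132. Paths through (3, 1): (paths (0, 0) → (3, 1)) × (paths (3, 1) → (13, 6)) = C(4, 3) · C(15, 10) = 4 · 3003 = 12012. Avoidance count = 27132 − 12012 = 15120.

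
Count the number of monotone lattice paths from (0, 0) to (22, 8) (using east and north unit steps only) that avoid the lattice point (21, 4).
Number of paths = 5789675

Total paths from (0, 0) to (22, 8): C(30, 22) = 5852925. Paths through (21, 4): (paths (0, 0) → (21, 4)) × (paths (21, 4) → (22, 8)) = C(25, 21) · C(5, 1) = 12650 · 5 = 63250. Avoidance count = 5852925 − 63250 = 5789675.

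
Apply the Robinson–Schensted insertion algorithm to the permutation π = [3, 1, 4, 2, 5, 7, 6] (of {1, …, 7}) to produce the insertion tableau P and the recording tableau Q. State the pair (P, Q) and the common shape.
P = [1, 2, 5, 6] / [3, 4, 7];  Q = [1, 3, 5, 6] / [2, 4, 7];  common shape = (4, 3)

Row-insert the values π_1, π_2, … into P one at a time, bumping the leftmost entry strictly greater than the inserted value down to the next row. The recording tableau Q records, in position (i, j), the step at which that cell was added to P.
  Insert 3 (step 1): P = [3];  Q = [1]
  Insert 1 (step 2): P = [1] / [3];  Q = [1] / [2]
  Insert 4 (step 3): P = [1, 4] / [3];  Q = [1, 3] / [2]
  Insert 2 (step 4): P = [1, 2] / [3, 4];  Q = [1, 3] / [2, 4]
  Insert 5 (step 5): P = [1, 2, 5] / [3, 4];  Q = [1, 3, 5] / [2, 4]
  Insert 7 (step 6): P = [1, 2, 5, 7] / [3, 4];  Q = [1, 3, 5, 6] / [2, 4]
  Insert 6 (step 7): P = [1, 2, 5, 6] / [3, 4, 7];  Q = [1, 3, 5, 6] / [2, 4, 7]
Final shape: (4, 3).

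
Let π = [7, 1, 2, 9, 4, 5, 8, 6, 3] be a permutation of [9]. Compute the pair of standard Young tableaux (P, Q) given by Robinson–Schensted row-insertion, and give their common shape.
P = [1, 2, 3, 5, 6] / [4, 8] / [7] / [9];  Q = [1, 3, 4, 6, 7] / [2, 5] / [8] / [9];  common shape = (5, 2, 1, 1)

Row-insert the values π_1, π_2, … into P one at a time, bumping the leftmost entry strictly greater than the inserted value down to the next row. The recording tableau Q records, in position (i, j), the step at which that cell was added to P.
  Insert 7 (step 1): P = [7];  Q = [1]
  Insert 1 (step 2): P = [1] / [7];  Q = [1] / [2]
  Insert 2 (step 3): P = [1, 2] / [7];  Q = [1, 3] / [2]
  Insert 9 (step 4): P = [1, 2, 9] / [7];  Q = [1, 3, 4] / [2]
  Insert 4 (step 5): P = [1, 2, 4] / [7, 9];  Q = [1, 3, 4] / [2, 5]
  Insert 5 (step 6): P = [1, 2, 4, 5] / [7, 9];  Q = [1, 3, 4, 6] / [2, 5]
  Insert 8 (step 7): P = [1, 2, 4, 5, 8] / [7, 9];  Q = [1, 3, 4, 6, 7] / [2, 5]
  Insert 6 (step 8): P = [1, 2, 4, 5, 6] / [7, 8] / [9];  Q = [1, 3, 4, 6, 7] / [2, 5] / [8]
  Insert 3 (step 9): P = [1, 2, 3, 5, 6] / [4, 8] / [7] / [9];  Q = [1, 3, 4, 6, 7] / [2, 5] / [8] / [9]
Final shape: (5, 2, 1, 1).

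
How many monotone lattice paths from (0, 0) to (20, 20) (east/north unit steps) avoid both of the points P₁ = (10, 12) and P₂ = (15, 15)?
Number of paths = 79586446464

Inclusion–exclusion. Total paths: C(40, 20) = 137846528820. Through P₁: C(22, 10)·C(18, 10) = 28295935668. Through P₂: C(30, 15)·C(10, 5) = 39089615040. Since P₁ is strictly southwest of P₂, a monotone path through both must visit P₁ then P₂; paths through both = C(22, 10)·C(8, 5)·C(10, 5) = 9125468352. Avoid both = 137846528820 − 28295935668 − 39089615040 + 9125468352 = 79586446464.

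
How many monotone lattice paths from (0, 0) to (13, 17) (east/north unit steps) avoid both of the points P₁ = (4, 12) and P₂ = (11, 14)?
Number of paths = 72197410

Inclusion–exclusion. Total paths: C(30, 13) = 119759850. Through P₁: C(16, 4)·C(14, 9) = 3643640. Through P₂: C(25, 11)·C(5, 2) = 44574000. Since P₁ is strictly southwest of P₂, a monotone path through both must visit P₁ then P₂; paths through both = C(16, 4)·C(9, 7)·C(5, 2) = 655200. Avoid both = 119759850 − 3643640 − 44574000 + 655200 = 72197410.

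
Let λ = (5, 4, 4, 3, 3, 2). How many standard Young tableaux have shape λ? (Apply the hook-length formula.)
# SYT of shape (5, 4, 4, 3, 3, 2) = 224478540

Hook-length formula: f^λ = n! / Π hook(c), product over all cells c of the Young diagram. For λ = (5, 4, 4, 3, 3, 2), n = 21 boxes. Hook lengths by row (left-to-right, top-to-bottom): [10, 9, 7, 4, 1]; [8, 7, 5, 2]; [7, 6, 4, 1]; [5, 4, 2]; [4, 3, 1]; [2, 1]. Product of hooks = 227598336000. So f^λ = 21! / 227598336000 = 51090942171709440000 / 227598336000 = 224478540.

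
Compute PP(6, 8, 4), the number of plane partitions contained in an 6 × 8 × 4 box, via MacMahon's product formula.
PP(6, 8, 4) = 90474964580

Evaluate the triple product over i = 1..6, j = 1..8, k = 1..4. The factors are (2/1) · (3/2) · (4/3) · (5/4) · (3/2) · (4/3) · (5/4) · (6/5) · … (192 factors total). The numerators and denominators telescope so the product is an integer; carrying out the multiplication exactly gives PP(6, 8, 4) = 90474964580.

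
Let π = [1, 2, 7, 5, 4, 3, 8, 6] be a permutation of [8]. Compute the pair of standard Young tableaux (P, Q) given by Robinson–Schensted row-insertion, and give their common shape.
P = [1, 2, 3, 6] / [4, 8] / [5] / [7];  Q = [1, 2, 3, 7] / [4, 8] / [5] / [6];  common shape = (4, 2, 1, 1)

Row-insert the values π_1, π_2, … into P one at a time, bumping the leftmost entry strictly greater than the inserted value down to the next row. The recording tableau Q records, in position (i, j), the step at which that cell was added to P.
  Insert 1 (step 1): P = [1];  Q = [1]
  Insert 2 (step 2): P = [1, 2];  Q = [1, 2]
  Insert 7 (step 3): P = [1, 2, 7];  Q = [1, 2, 3]
  Insert 5 (step 4): P = [1, 2, 5] / [7];  Q = [1, 2, 3] / [4]
  Insert 4 (step 5): P = [1, 2, 4] / [5] / [7];  Q = [1, 2, 3] / [4] / [5]
  Insert 3 (step 6): P = [1, 2, 3] / [4] / [5] / [7];  Q = [1, 2, 3] / [4] / [5] / [6]
  Insert 8 (step 7): P = [1, 2, 3, 8] / [4] / [5] / [7];  Q = [1, 2, 3, 7] / [4] / [5] / [6]
  Insert 6 (step 8): P = [1, 2, 3, 6] / [4, 8] / [5] / [7];  Q = [1, 2, 3, 7] / [4, 8] / [5] / [6]
Final shape: (4, 2, 1, 1).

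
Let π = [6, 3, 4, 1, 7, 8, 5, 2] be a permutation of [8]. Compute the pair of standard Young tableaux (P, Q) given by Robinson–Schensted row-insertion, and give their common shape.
P = [1, 2, 5, 8] / [3, 4] / [6, 7];  Q = [1, 3, 5, 6] / [2, 7] / [4, 8];  common shape = (4, 2, 2)

Row-insert the values π_1, π_2, … into P one at a time, bumping the leftmost entry strictly greater than the inserted value down to the next row. The recording tableau Q records, in position (i, j), the step at which that cell was added to P.
  Insert 6 (step 1): P = [6];  Q = [1]
  Insert 3 (step 2): P = [3] / [6];  Q = [1] / [2]
  Insert 4 (step 3): P = [3, 4] / [6];  Q = [1, 3] / [2]
  Insert 1 (step 4): P = [1, 4] / [3] / [6];  Q = [1, 3] / [2] / [4]
  Insert 7 (step 5): P = [1, 4, 7] / [3] / [6];  Q = [1, 3, 5] / [2] / [4]
  Insert 8 (step 6): P = [1, 4, 7, 8] / [3] / [6];  Q = [1, 3, 5, 6] / [2] / [4]
  Insert 5 (step 7): P = [1, 4, 5, 8] / [3, 7] / [6];  Q = [1, 3, 5, 6] / [2, 7] / [4]
  Insert 2 (step 8): P = [1, 2, 5, 8] / [3, 4] / [6, 7];  Q = [1, 3, 5, 6] / [2, 7] / [4, 8]
Final shape: (4, 2, 2).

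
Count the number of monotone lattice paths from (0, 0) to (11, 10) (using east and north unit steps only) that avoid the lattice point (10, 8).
Number of paths = 221442

Total paths from (0, 0) to (11, 10): C(21, 11) = 352716. Paths through (10, 8): (paths (0, 0) → (10, 8)) × (paths (10, 8) → (11, 10)) = C(18, 10) · C(3, 1) = 43758 · 3 = 131274. Avoidance count = 352716 − 131274 = 221442.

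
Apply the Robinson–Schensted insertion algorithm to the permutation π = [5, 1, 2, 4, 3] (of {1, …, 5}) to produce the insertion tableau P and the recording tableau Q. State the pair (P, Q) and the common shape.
P = [1, 2, 3] / [4] / [5];  Q = [1, 3, 4] / [2] / [5];  common shape = (3, 1, 1)

Row-insert the values π_1, π_2, … into P one at a time, bumping the leftmost entry strictly greater than the inserted value down to the next row. The recording tableau Q records, in position (i, j), the step at which that cell was added to P.
  Insert 5 (step 1): P = [5];  Q = [1]
  Insert 1 (step 2): P = [1] / [5];  Q = [1] / [2]
  Insert 2 (step 3): P = [1, 2] / [5];  Q = [1, 3] / [2]
  Insert 4 (step 4): P = [1, 2, 4] / [5];  Q = [1, 3, 4] / [2]
  Insert 3 (step 5): P = [1, 2, 3] / [4] / [5];  Q = [1, 3, 4] / [2] / [5]
Final shape: (3, 1, 1).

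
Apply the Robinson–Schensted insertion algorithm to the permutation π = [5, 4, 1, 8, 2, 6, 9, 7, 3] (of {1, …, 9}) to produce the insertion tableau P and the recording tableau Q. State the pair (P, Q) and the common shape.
P = [1, 2, 3, 7] / [4, 6, 9] / [5, 8];  Q = [1, 4, 6, 7] / [2, 5, 8] / [3, 9];  common shape = (4, 3, 2)

Row-insert the values π_1, π_2, … into P one at a time, bumping the leftmost entry strictly greater than the inserted value down to the next row. The recording tableau Q records, in position (i, j), the step at which that cell was added to P.
  Insert 5 (step 1): P = [5];  Q = [1]
  Insert 4 (step 2): P = [4] / [5];  Q = [1] / [2]
  Insert 1 (step 3): P = [1] / [4] / [5];  Q = [1] / [2] / [3]
  Insert 8 (step 4): P = [1, 8] / [4] / [5];  Q = [1, 4] / [2] / [3]
  Insert 2 (step 5): P = [1, 2] / [4, 8] / [5];  Q = [1, 4] / [2, 5] / [3]
  Insert 6 (step 6): P = [1, 2, 6] / [4, 8] / [5];  Q = [1, 4, 6] / [2, 5] / [3]
  Insert 9 (step 7): P = [1, 2, 6, 9] / [4, 8] / [5];  Q = [1, 4, 6, 7] / [2, 5] / [3]
  Insert 7 (step 8): P = [1, 2, 6, 7] / [4, 8, 9] / [5];  Q = [1, 4, 6, 7] / [2, 5, 8] / [3]
  Insert 3 (step 9): P = [1, 2, 3, 7] / [4, 6, 9] / [5, 8];  Q = [1, 4, 6, 7] / [2, 5, 8] / [3, 9]
Final shape: (4, 3, 2).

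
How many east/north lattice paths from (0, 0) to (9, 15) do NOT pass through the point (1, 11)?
Number of paths = 1301564

Total paths from (0, 0) to (9, 15): C(24, 9) = 1307504. Paths through (1, 11): (paths (0, 0) → (1, 11)) × (paths (1, 11) → (9, 15)) = C(12, 1) · C(12, 8) = 12 · 495 = 5940. Avoidance count = 1307504 − 5940 = 1301564.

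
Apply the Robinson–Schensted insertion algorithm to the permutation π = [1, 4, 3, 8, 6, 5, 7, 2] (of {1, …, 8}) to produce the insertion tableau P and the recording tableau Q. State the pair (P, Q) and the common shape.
P = [1, 2, 5, 7] / [3, 6] / [4] / [8];  Q = [1, 2, 4, 7] / [3, 5] / [6] / [8];  common shape = (4, 2, 1, 1)

Row-insert the values π_1, π_2, … into P one at a time, bumping the leftmost entry strictly greater than the inserted value down to the next row. The recording tableau Q records, in position (i, j), the step at which that cell was added to P.
  Insert 1 (step 1): P = [1];  Q = [1]
  Insert 4 (step 2): P = [1, 4];  Q = [1, 2]
  Insert 3 (step 3): P = [1, 3] / [4];  Q = [1, 2] / [3]
  Insert 8 (step 4): P = [1, 3, 8] / [4];  Q = [1, 2, 4] / [3]
  Insert 6 (step 5): P = [1, 3, 6] / [4, 8];  Q = [1, 2, 4] / [3, 5]
  Insert 5 (step 6): P = [1, 3, 5] / [4, 6] / [8];  Q = [1, 2, 4] / [3, 5] / [6]
  Insert 7 (step 7): P = [1, 3, 5, 7] / [4, 6] / [8];  Q = [1, 2, 4, 7] / [3, 5] / [6]
  Insert 2 (step 8): P = [1, 2, 5, 7] / [3, 6] / [4] / [8];  Q = [1, 2, 4, 7] / [3, 5] / [6] / [8]
Final shape: (4, 2, 1, 1).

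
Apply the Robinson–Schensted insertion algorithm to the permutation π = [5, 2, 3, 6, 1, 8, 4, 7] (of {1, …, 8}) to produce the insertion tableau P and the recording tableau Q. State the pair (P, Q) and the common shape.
P = [1, 3, 4, 7] / [2, 6, 8] / [5];  Q = [1, 3, 4, 6] / [2, 7, 8] / [5];  common shape = (4, 3, 1)

Row-insert the values π_1, π_2, … into P one at a time, bumping the leftmost entry strictly greater than the inserted value down to the next row. The recording tableau Q records, in position (i, j), the step at which that cell was added to P.
  Insert 5 (step 1): P = [5];  Q = [1]
  Insert 2 (step 2): P = [2] / [5];  Q = [1] / [2]
  Insert 3 (step 3): P = [2, 3] / [5];  Q = [1, 3] / [2]
  Insert 6 (step 4): P = [2, 3, 6] / [5];  Q = [1, 3, 4] / [2]
  Insert 1 (step 5): P = [1, 3, 6] / [2] / [5];  Q = [1, 3, 4] / [2] / [5]
  Insert 8 (step 6): P = [1, 3, 6, 8] / [2] / [5];  Q = [1, 3, 4, 6] / [2] / [5]
  Insert 4 (step 7): P = [1, 3, 4, 8] / [2, 6] / [5];  Q = [1, 3, 4, 6] / [2, 7] / [5]
  Insert 7 (step 8): P = [1, 3, 4, 7] / [2, 6, 8] / [5];  Q = [1, 3, 4, 6] / [2, 7, 8] / [5]
Final shape: (4, 3, 1).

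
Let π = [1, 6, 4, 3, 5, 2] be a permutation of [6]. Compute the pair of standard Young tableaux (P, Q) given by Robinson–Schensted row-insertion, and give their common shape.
P = [1, 2, 5] / [3] / [4] / [6];  Q = [1, 2, 5] / [3] / [4] / [6];  common shape = (3, 1, 1, 1)

Row-insert the values π_1, π_2, … into P one at a time, bumping the leftmost entry strictly greater than the inserted value down to the next row. The recording tableau Q records, in position (i, j), the step at which that cell was added to P.
  Insert 1 (step 1): P = [1];  Q = [1]
  Insert 6 (step 2): P = [1, 6];  Q = [1, 2]
  Insert 4 (step 3): P = [1, 4] / [6];  Q = [1, 2] / [3]
  Insert 3 (step 4): P = [1, 3] / [4] / [6];  Q = [1, 2] / [3] / [4]
  Insert 5 (step 5): P = [1, 3, 5] / [4] / [6];  Q = [1, 2, 5] / [3] / [4]
  Insert 2 (step 6): P = [1, 2, 5] / [3] / [4] / [6];  Q = [1, 2, 5] / [3] / [4] / [6]
Final shape: (3, 1, 1, 1).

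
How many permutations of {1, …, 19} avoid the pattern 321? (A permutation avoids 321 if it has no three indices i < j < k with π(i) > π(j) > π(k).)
C_19 = 1767263190

These 321-avoiding permutations are counted by the Catalan number C_n = (1/(n + 1)) · C(2n, n). For n = 19: C_19 = (1/20) · C(38, 19) = 35345263800/20 = 1767263190.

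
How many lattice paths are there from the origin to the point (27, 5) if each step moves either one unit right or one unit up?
Number of paths = 201376

A monotone lattice path from (0, 0) to (27, 5) consists of 27 east steps and 5 north steps in some order, so it is determined by which 27 of the 32 steps are east. The count is C(32, 27) = 201376.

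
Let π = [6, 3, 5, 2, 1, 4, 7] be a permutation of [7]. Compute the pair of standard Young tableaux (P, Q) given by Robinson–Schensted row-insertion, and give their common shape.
P = [1, 4, 7] / [2, 5] / [3] / [6];  Q = [1, 3, 7] / [2, 6] / [4] / [5];  common shape = (3, 2, 1, 1)

Row-insert the values π_1, π_2, … into P one at a time, bumping the leftmost entry strictly greater than the inserted value down to the next row. The recording tableau Q records, in position (i, j), the step at which that cell was added to P.
  Insert 6 (step 1): P = [6];  Q = [1]
  Insert 3 (step 2): P = [3] / [6];  Q = [1] / [2]
  Insert 5 (step 3): P = [3, 5] / [6];  Q = [1, 3] / [2]
  Insert 2 (step 4): P = [2, 5] / [3] / [6];  Q = [1, 3] / [2] / [4]
  Insert 1 (step 5): P = [1, 5] / [2] / [3] / [6];  Q = [1, 3] / [2] / [4] / [5]
  Insert 4 (step 6): P = [1, 4] / [2, 5] / [3] / [6];  Q = [1, 3] / [2, 6] / [4] / [5]
  Insert 7 (step 7): P = [1, 4, 7] / [2, 5] / [3] / [6];  Q = [1, 3, 7] / [2, 6] / [4] / [5]
Final shape: (3, 2, 1, 1).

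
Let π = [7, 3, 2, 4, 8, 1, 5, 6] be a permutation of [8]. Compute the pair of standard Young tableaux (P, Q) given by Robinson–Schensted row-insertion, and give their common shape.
P = [1, 4, 5, 6] / [2, 8] / [3] / [7];  Q = [1, 4, 5, 8] / [2, 7] / [3] / [6];  common shape = (4, 2, 1, 1)

Row-insert the values π_1, π_2, … into P one at a time, bumping the leftmost entry strictly greater than the inserted value down to the next row. The recording tableau Q records, in position (i, j), the step at which that cell was added to P.
  Insert 7 (step 1): P = [7];  Q = [1]
  Insert 3 (step 2): P = [3] / [7];  Q = [1] / [2]
  Insert 2 (step 3): P = [2] / [3] / [7];  Q = [1] / [2] / [3]
  Insert 4 (step 4): P = [2, 4] / [3] / [7];  Q = [1, 4] / [2] / [3]
  Insert 8 (step 5): P = [2, 4, 8] / [3] / [7];  Q = [1, 4, 5] / [2] / [3]
  Insert 1 (step 6): P = [1, 4, 8] / [2] / [3] / [7];  Q = [1, 4, 5] / [2] / [3] / [6]
  Insert 5 (step 7): P = [1, 4, 5] / [2, 8] / [3] / [7];  Q = [1, 4, 5] / [2, 7] / [3] / [6]
  Insert 6 (step 8): P = [1, 4, 5, 6] / [2, 8] / [3] / [7];  Q = [1, 4, 5, 8] / [2, 7] / [3] / [6]
Final shape: (4, 2, 1, 1).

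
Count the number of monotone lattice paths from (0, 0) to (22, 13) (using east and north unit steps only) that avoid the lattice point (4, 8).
Number of paths = 1459681545

Total paths from (0, 0) to (22, 13): C(35, 22) = 1476337800. Paths through (4, 8): (paths (0, 0) → (4, 8)) × (paths (4, 8) → (22, 13)) = C(12, 4) · C(23, 18) = 495 · 33649 = 16656255. Avoidance count = 1476337800 − 16656255 = 1459681545.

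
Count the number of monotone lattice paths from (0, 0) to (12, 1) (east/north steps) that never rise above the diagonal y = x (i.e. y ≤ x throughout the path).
Number of paths = 12

By the reflection principle (André's argument), the number of monotone paths to (12, 1) with n ≤ m that never go above y = x is C(13, 12) − C(13, 13) = 13 − 1 = 12.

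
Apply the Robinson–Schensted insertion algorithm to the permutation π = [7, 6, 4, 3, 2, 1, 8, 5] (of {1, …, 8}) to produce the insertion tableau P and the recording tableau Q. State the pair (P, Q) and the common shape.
P = [1, 5] / [2, 8] / [3] / [4] / [6] / [7];  Q = [1, 7] / [2, 8] / [3] / [4] / [5] / [6];  common shape = (2, 2, 1, 1, 1, 1)

Row-insert the values π_1, π_2, … into P one at a time, bumping the leftmost entry strictly greater than the inserted value down to the next row. The recording tableau Q records, in position (i, j), the step at which that cell was added to P.
  Insert 7 (step 1): P = [7];  Q = [1]
  Insert 6 (step 2): P = [6] / [7];  Q = [1] / [2]
  Insert 4 (step 3): P = [4] / [6] / [7];  Q = [1] / [2] / [3]
  Insert 3 (step 4): P = [3] / [4] / [6] / [7];  Q = [1] / [2] / [3] / [4]
  Insert 2 (step 5): P = [2] / [3] / [4] / [6] / [7];  Q = [1] / [2] / [3] / [4] / [5]
  Insert 1 (step 6): P = [1] / [2] / [3] / [4] / [6] / [7];  Q = [1] / [2] / [3] / [4] / [5] / [6]
  Insert 8 (step 7): P = [1, 8] / [2] / [3] / [4] / [6] / [7];  Q = [1, 7] / [2] / [3] / [4] / [5] / [6]
  Insert 5 (step 8): P = [1, 5] / [2, 8] / [3] / [4] / [6] / [7];  Q = [1, 7] / [2, 8] / [3] / [4] / [5] / [6]
Final shape: (2, 2, 1, 1, 1, 1).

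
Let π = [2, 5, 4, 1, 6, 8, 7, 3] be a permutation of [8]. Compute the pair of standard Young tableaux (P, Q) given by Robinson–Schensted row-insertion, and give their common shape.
P = [1, 3, 6, 7] / [2, 4] / [5, 8];  Q = [1, 2, 5, 6] / [3, 7] / [4, 8];  common shape = (4, 2, 2)

Row-insert the values π_1, π_2, … into P one at a time, bumping the leftmost entry strictly greater than the inserted value down to the next row. The recording tableau Q records, in position (i, j), the step at which that cell was added to P.
  Insert 2 (step 1): P = [2];  Q = [1]
  Insert 5 (step 2): P = [2, 5];  Q = [1, 2]
  Insert 4 (step 3): P = [2, 4] / [5];  Q = [1, 2] / [3]
  Insert 1 (step 4): P = [1, 4] / [2] / [5];  Q = [1, 2] / [3] / [4]
  Insert 6 (step 5): P = [1, 4, 6] / [2] / [5];  Q = [1, 2, 5] / [3] / [4]
  Insert 8 (step 6): P = [1, 4, 6, 8] / [2] / [5];  Q = [1, 2, 5, 6] / [3] / [4]
  Insert 7 (step 7): P = [1, 4, 6, 7] / [2, 8] / [5];  Q = [1, 2, 5, 6] / [3, 7] / [4]
  Insert 3 (step 8): P = [1, 3, 6, 7] / [2, 4] / [5, 8];  Q = [1, 2, 5, 6] / [3, 7] / [4, 8]
Final shape: (4, 2, 2).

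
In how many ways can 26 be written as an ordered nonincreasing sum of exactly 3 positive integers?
p(26, 3 parts) = 56

Partitions of n into exactly k parts are in bijection with partitions of n − k into at most k parts (subtract 1 from each part). So p(26, exactly 3) = p(23, parts ≤ 3). Computing via the recurrence p(m, j) = p(m, j−1) + p(m−j, j) gives 56.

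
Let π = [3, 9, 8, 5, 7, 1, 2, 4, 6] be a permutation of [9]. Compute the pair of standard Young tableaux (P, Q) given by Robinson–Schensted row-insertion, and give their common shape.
P = [1, 2, 4, 6] / [3, 5, 7] / [8] / [9];  Q = [1, 2, 5, 9] / [3, 7, 8] / [4] / [6];  common shape = (4, 3, 1, 1)

Row-insert the values π_1, π_2, … into P one at a time, bumping the leftmost entry strictly greater than the inserted value down to the next row. The recording tableau Q records, in position (i, j), the step at which that cell was added to P.
  Insert 3 (step 1): P = [3];  Q = [1]
  Insert 9 (step 2): P = [3, 9];  Q = [1, 2]
  Insert 8 (step 3): P = [3, 8] / [9];  Q = [1, 2] / [3]
  Insert 5 (step 4): P = [3, 5] / [8] / [9];  Q = [1, 2] / [3] / [4]
  Insert 7 (step 5): P = [3, 5, 7] / [8] / [9];  Q = [1, 2, 5] / [3] / [4]
  Insert 1 (step 6): P = [1, 5, 7] / [3] / [8] / [9];  Q = [1, 2, 5] / [3] / [4] / [6]
  Insert 2 (step 7): P = [1, 2, 7] / [3, 5] / [8] / [9];  Q = [1, 2, 5] / [3, 7] / [4] / [6]
  Insert 4 (step 8): P = [1, 2, 4] / [3, 5, 7] / [8] / [9];  Q = [1, 2, 5] / [3, 7, 8] / [4] / [6]
  Insert 6 (step 9): P = [1, 2, 4, 6] / [3, 5, 7] / [8] / [9];  Q = [1, 2, 5, 9] / [3, 7, 8] / [4] / [6]
Final shape: (4, 3, 1, 1).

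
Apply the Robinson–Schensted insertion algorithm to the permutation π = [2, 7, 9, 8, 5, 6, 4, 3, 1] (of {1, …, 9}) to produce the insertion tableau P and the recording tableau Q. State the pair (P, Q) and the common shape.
P = [1, 3, 6] / [2, 8] / [4] / [5] / [7] / [9];  Q = [1, 2, 3] / [4, 6] / [5] / [7] / [8] / [9];  common shape = (3, 2, 1, 1, 1, 1)

Row-insert the values π_1, π_2, … into P one at a time, bumping the leftmost entry strictly greater than the inserted value down to the next row. The recording tableau Q records, in position (i, j), the step at which that cell was added to P.
  Insert 2 (step 1): P = [2];  Q = [1]
  Insert 7 (step 2): P = [2, 7];  Q = [1, 2]
  Insert 9 (step 3): P = [2, 7, 9];  Q = [1, 2, 3]
  Insert 8 (step 4): P = [2, 7, 8] / [9];  Q = [1, 2, 3] / [4]
  Insert 5 (step 5): P = [2, 5, 8] / [7] / [9];  Q = [1, 2, 3] / [4] / [5]
  Insert 6 (step 6): P = [2, 5, 6] / [7, 8] / [9];  Q = [1, 2, 3] / [4, 6] / [5]
  Insert 4 (step 7): P = [2, 4, 6] / [5, 8] / [7] / [9];  Q = [1, 2, 3] / [4, 6] / [5] / [7]
  Insert 3 (step 8): P = [2, 3, 6] / [4, 8] / [5] / [7] / [9];  Q = [1, 2, 3] / [4, 6] / [5] / [7] / [8]
  Insert 1 (step 9): P = [1, 3, 6] / [2, 8] / [4] / [5] / [7] / [9];  Q = [1, 2, 3] / [4, 6] / [5] / [7] / [8] / [9]
Final shape: (3, 2, 1, 1, 1, 1).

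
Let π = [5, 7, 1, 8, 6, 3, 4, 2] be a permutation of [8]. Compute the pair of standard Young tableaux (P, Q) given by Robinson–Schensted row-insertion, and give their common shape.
P = [1, 2, 4] / [3, 6, 8] / [5] / [7];  Q = [1, 2, 4] / [3, 5, 7] / [6] / [8];  common shape = (3, 3, 1, 1)

Row-insert the values π_1, π_2, … into P one at a time, bumping the leftmost entry strictly greater than the inserted value down to the next row. The recording tableau Q records, in position (i, j), the step at which that cell was added to P.
  Insert 5 (step 1): P = [5];  Q = [1]
  Insert 7 (step 2): P = [5, 7];  Q = [1, 2]
  Insert 1 (step 3): P = [1, 7] / [5];  Q = [1, 2] / [3]
  Insert 8 (step 4): P = [1, 7, 8] / [5];  Q = [1, 2, 4] / [3]
  Insert 6 (step 5): P = [1, 6, 8] / [5, 7];  Q = [1, 2, 4] / [3, 5]
  Insert 3 (step 6): P = [1, 3, 8] / [5, 6] / [7];  Q = [1, 2, 4] / [3, 5] / [6]
  Insert 4 (step 7): P = [1, 3, 4] / [5, 6, 8] / [7];  Q = [1, 2, 4] / [3, 5, 7] / [6]
  Insert 2 (step 8): P = [1, 2, 4] / [3, 6, 8] / [5] / [7];  Q = [1, 2, 4] / [3, 5, 7] / [6] / [8]
Final shape: (3, 3, 1, 1).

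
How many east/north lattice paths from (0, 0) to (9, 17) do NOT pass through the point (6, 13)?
Number of paths = 2174930

Total paths from (0, 0) to (9, 17): C(26, 9) = 3124550. Paths through (6, 13): (paths (0, 0) → (6, 13)) × (paths (6, 13) → (9, 17)) = C(19, 6) · C(7, 3) = 27132 · 35 = 949620. Avoidance count = 3124550 − 949620 = 2174930.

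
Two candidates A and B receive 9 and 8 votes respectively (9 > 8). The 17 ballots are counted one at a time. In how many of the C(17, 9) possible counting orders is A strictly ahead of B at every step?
Strict-lead orderings = 1430

Total orderings of the 17 votes with 9 for A: C(17, 9) = 24310. By the Bertrand ballot formula (Cycle Lemma / reflection principle), the number of orderings in which A is strictly ahead of B throughout is (p − q)/(p + q) · C(p + q, p) = (9 − 8)/(9 + 8) · 24310 = 1430.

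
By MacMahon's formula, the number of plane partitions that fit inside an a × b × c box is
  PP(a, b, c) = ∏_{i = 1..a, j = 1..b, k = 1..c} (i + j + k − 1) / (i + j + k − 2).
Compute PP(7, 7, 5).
PP(7, 7, 5) = 13710834632352

Evaluate the triple product over i = 1..7, j = 1..7, k = 1..5. The factors are (2/1) · (3/2) · (4/3) · (5/4) · (6/5) · (3/2) · (4/3) · (5/4) · … (245 factors total). The numerators and denominators telescope so the product is an integer; carrying out the multiplication exactly gives PP(7, 7, 5) = 13710834632352.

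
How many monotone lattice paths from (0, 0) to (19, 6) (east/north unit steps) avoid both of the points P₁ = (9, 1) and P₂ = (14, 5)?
Number of paths = 84862

Inclusion–exclusion. Total paths: C(25, 19) = 177100. Through P₁: C(10, 9)·C(15, 10) = 30030. Through P₂: C(19, 14)·C(6, 5) = 69768. Since P₁ is strictly southwest of P₂, a monotone path through both must visit P₁ then P₂; paths through both = C(10, 9)·C(9, 5)·C(6, 5) = 7560. Avoid both = 177100 − 30030 − 69768 + 7560 = 84862.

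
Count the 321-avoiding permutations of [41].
C_41 = 10113918591637898134020

These 321-avoiding permutations are counted by the Catalan number C_n = (1/(n + 1)) · C(2n, n). For n = 41: C_41 = (1/42) · C(82, 41) = 424784580848791721628840/42 = 10113918591637898134020.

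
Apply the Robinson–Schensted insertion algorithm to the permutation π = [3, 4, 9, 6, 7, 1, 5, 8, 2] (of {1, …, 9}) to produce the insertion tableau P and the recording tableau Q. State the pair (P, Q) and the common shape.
P = [1, 2, 5, 7, 8] / [3, 4] / [6] / [9];  Q = [1, 2, 3, 5, 8] / [4, 7] / [6] / [9];  common shape = (5, 2, 1, 1)

Row-insert the values π_1, π_2, … into P one at a time, bumping the leftmost entry strictly greater than the inserted value down to the next row. The recording tableau Q records, in position (i, j), the step at which that cell was added to P.
  Insert 3 (step 1): P = [3];  Q = [1]
  Insert 4 (step 2): P = [3, 4];  Q = [1, 2]
  Insert 9 (step 3): P = [3, 4, 9];  Q = [1, 2, 3]
  Insert 6 (step 4): P = [3, 4, 6] / [9];  Q = [1, 2, 3] / [4]
  Insert 7 (step 5): P = [3, 4, 6, 7] / [9];  Q = [1, 2, 3, 5] / [4]
  Insert 1 (step 6): P = [1, 4, 6, 7] / [3] / [9];  Q = [1, 2, 3, 5] / [4] / [6]
  Insert 5 (step 7): P = [1, 4, 5, 7] / [3, 6] / [9];  Q = [1, 2, 3, 5] / [4, 7] / [6]
  Insert 8 (step 8): P = [1, 4, 5, 7, 8] / [3, 6] / [9];  Q = [1, 2, 3, 5, 8] / [4, 7] / [6]
  Insert 2 (step 9): P = [1, 2, 5, 7, 8] / [3, 4] / [6] / [9];  Q = [1, 2, 3, 5, 8] / [4, 7] / [6] / [9]
Final shape: (5, 2, 1, 1).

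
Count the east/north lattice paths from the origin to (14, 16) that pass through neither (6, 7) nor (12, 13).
Number of paths = 67559555

Inclusion–exclusion. Total paths: C(30, 14) = 145422675. Through P₁: C(13, 6)·C(17, 8) = 41715960. Through P₂: C(25, 12)·C(5, 2) = 52003000. Since P₁ is strictly southwest of P₂, a monotone path through both must visit P₁ then P₂; paths through both = C(13, 6)·C(12, 6)·C(5, 2) = 15855840. Avoid both = 145422675 − 41715960 − 52003000 + 15855840 = 67559555.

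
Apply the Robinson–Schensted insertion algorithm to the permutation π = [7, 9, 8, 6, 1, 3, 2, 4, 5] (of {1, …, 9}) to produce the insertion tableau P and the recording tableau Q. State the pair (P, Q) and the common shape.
P = [1, 2, 4, 5] / [3, 8] / [6] / [7] / [9];  Q = [1, 2, 8, 9] / [3, 6] / [4] / [5] / [7];  common shape = (4, 2, 1, 1, 1)

Row-insert the values π_1, π_2, … into P one at a time, bumping the leftmost entry strictly greater than the inserted value down to the next row. The recording tableau Q records, in position (i, j), the step at which that cell was added to P.
  Insert 7 (step 1): P = [7];  Q = [1]
  Insert 9 (step 2): P = [7, 9];  Q = [1, 2]
  Insert 8 (step 3): P = [7, 8] / [9];  Q = [1, 2] / [3]
  Insert 6 (step 4): P = [6, 8] / [7] / [9];  Q = [1, 2] / [3] / [4]
  Insert 1 (step 5): P = [1, 8] / [6] / [7] / [9];  Q = [1, 2] / [3] / [4] / [5]
  Insert 3 (step 6): P = [1, 3] / [6, 8] / [7] / [9];  Q = [1, 2] / [3, 6] / [4] / [5]
  Insert 2 (step 7): P = [1, 2] / [3, 8] / [6] / [7] / [9];  Q = [1, 2] / [3, 6] / [4] / [5] / [7]
  Insert 4 (step 8): P = [1, 2, 4] / [3, 8] / [6] / [7] / [9];  Q = [1, 2, 8] / [3, 6] / [4] / [5] / [7]
  Insert 5 (step 9): P = [1, 2, 4, 5] / [3, 8] / [6] / [7] / [9];  Q = [1, 2, 8, 9] / [3, 6] / [4] / [5] / [7]
Final shape: (4, 2, 1, 1, 1).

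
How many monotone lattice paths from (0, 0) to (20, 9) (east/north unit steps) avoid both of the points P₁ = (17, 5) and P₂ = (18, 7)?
Number of paths = 6683127

Inclusion–exclusion. Total paths: C(29, 20) = 10015005. Through P₁: C(22, 17)·C(7, 3) = 921690. Through P₂: C(25, 18)·C(4, 2) = 2884200. Since P₁ is strictly southwest of P₂, a monotone path through both must visit P₁ then P₂; paths through both = C(22, 17)·C(3, 1)·C(4, 2) = 474012. Avoid both = 10015005 − 921690 − 2884200 + 474012 = 6683127.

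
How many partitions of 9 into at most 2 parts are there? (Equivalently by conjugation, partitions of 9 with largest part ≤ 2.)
p(9, parts ≤ 2) = 5

Partitions of 9 with all parts ≤ 2: 2+2+2+2+1, 2+2+2+1+1+1, 2+2+1+1+1+1+1, 2+1+1+1+1+1+1+1, 1+1+1+1+1+1+1+1+1. Count = 5.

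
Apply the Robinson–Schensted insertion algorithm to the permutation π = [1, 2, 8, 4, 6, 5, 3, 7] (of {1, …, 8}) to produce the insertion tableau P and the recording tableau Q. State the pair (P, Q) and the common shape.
P = [1, 2, 3, 5, 7] / [4] / [6] / [8];  Q = [1, 2, 3, 5, 8] / [4] / [6] / [7];  common shape = (5, 1, 1, 1)

Row-insert the values π_1, π_2, … into P one at a time, bumping the leftmost entry strictly greater than the inserted value down to the next row. The recording tableau Q records, in position (i, j), the step at which that cell was added to P.
  Insert 1 (step 1): P = [1];  Q = [1]
  Insert 2 (step 2): P = [1, 2];  Q = [1, 2]
  Insert 8 (step 3): P = [1, 2, 8];  Q = [1, 2, 3]
  Insert 4 (step 4): P = [1, 2, 4] / [8];  Q = [1, 2, 3] / [4]
  Insert 6 (step 5): P = [1, 2, 4, 6] / [8];  Q = [1, 2, 3, 5] / [4]
  Insert 5 (step 6): P = [1, 2, 4, 5] / [6] / [8];  Q = [1, 2, 3, 5] / [4] / [6]
  Insert 3 (step 7): P = [1, 2, 3, 5] / [4] / [6] / [8];  Q = [1, 2, 3, 5] / [4] / [6] / [7]
  Insert 7 (step 8): P = [1, 2, 3, 5, 7] / [4] / [6] / [8];  Q = [1, 2, 3, 5, 8] / [4] / [6] / [7]
Final shape: (5, 1, 1, 1).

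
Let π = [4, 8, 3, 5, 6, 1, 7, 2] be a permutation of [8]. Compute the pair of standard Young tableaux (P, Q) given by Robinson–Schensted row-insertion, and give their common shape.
P = [1, 2, 6, 7] / [3, 5] / [4, 8];  Q = [1, 2, 5, 7] / [3, 4] / [6, 8];  common shape = (4, 2, 2)

Row-insert the values π_1, π_2, … into P one at a time, bumping the leftmost entry strictly greater than the inserted value down to the next row. The recording tableau Q records, in position (i, j), the step at which that cell was added to P.
  Insert 4 (step 1): P = [4];  Q = [1]
  Insert 8 (step 2): P = [4, 8];  Q = [1, 2]
  Insert 3 (step 3): P = [3, 8] / [4];  Q = [1, 2] / [3]
  Insert 5 (step 4): P = [3, 5] / [4, 8];  Q = [1, 2] / [3, 4]
  Insert 6 (step 5): P = [3, 5, 6] / [4, 8];  Q = [1, 2, 5] / [3, 4]
  Insert 1 (step 6): P = [1, 5, 6] / [3, 8] / [4];  Q = [1, 2, 5] / [3, 4] / [6]
  Insert 7 (step 7): P = [1, 5, 6, 7] / [3, 8] / [4];  Q = [1, 2, 5, 7] / [3, 4] / [6]
  Insert 2 (step 8): P = [1, 2, 6, 7] / [3, 5] / [4, 8];  Q = [1, 2, 5, 7] / [3, 4] / [6, 8]
Final shape: (4, 2, 2).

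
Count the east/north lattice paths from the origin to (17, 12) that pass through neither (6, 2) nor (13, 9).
Number of paths = 27973547

Inclusion–exclusion. Total paths: C(29, 17) = 51895935. Through P₁: C(8, 6)·C(21, 11) = 9876048. Through P₂: C(22, 13)·C(7, 4) = 17409700. Since P₁ is strictly southwest of P₂, a monotone path through both must visit P₁ then P₂; paths through both = C(8, 6)·C(14, 7)·C(7, 4) = 3363360. Avoid both = 51895935 − 9876048 − 17409700 + 3363360 = 27973547.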